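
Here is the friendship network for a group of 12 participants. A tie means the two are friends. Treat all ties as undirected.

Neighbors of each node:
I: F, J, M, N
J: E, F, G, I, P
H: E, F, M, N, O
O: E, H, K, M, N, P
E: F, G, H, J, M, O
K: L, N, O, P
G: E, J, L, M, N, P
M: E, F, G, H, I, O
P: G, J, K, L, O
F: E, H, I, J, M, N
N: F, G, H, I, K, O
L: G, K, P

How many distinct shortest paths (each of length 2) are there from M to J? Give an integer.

The shortest distance is 2. The length-2 paths are: M–E–J; M–G–J; M–I–J; M–F–J.
That gives 4 distinct shortest paths.

4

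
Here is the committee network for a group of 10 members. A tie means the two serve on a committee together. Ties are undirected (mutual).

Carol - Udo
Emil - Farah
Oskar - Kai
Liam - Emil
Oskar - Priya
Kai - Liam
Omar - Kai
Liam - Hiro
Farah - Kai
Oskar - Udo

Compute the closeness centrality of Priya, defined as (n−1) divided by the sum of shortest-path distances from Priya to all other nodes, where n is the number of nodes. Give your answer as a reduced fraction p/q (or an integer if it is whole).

Distances from Priya: Carol:3, Emil:4, Farah:3, Hiro:4, Kai:2, Liam:3, Omar:3, Oskar:1, Udo:2. Sum = 25.
n = 10, so closeness = 9/25.

9/25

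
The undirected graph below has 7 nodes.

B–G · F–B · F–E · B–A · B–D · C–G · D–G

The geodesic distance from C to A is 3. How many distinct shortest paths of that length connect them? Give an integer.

The shortest distance is 3, and the only length-3 path is C–G–B–A. So there is exactly 1 shortest path.

1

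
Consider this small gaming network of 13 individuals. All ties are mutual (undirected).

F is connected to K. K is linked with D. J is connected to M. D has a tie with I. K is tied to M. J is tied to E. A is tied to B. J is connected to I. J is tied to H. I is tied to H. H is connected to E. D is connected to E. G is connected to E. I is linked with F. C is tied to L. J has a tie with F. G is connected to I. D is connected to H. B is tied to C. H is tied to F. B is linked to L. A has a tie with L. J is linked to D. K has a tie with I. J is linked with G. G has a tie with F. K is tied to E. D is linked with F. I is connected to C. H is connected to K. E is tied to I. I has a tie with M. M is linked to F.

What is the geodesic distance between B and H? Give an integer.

3

One shortest route is B – C – I – H, which uses 3 edges, and at distance 2 from B we only reach {I}, which does not include H. So d(B,H) = 3.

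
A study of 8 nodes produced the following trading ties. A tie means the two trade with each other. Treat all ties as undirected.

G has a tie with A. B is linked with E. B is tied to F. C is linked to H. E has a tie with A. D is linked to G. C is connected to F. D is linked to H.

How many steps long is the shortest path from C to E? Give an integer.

3

One shortest route is C – F – B – E, which uses 3 edges, and at distance 2 from C we only reach {B, D}, which does not include E. So d(C,E) = 3.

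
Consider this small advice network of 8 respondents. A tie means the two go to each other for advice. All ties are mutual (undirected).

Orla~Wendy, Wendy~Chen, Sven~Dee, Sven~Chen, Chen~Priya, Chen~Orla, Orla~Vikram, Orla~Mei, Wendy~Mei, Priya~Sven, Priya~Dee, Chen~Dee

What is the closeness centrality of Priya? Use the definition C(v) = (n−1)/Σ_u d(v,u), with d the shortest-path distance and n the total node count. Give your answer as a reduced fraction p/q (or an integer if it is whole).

7/13

Distances from Priya: Chen:1, Dee:1, Mei:3, Orla:2, Sven:1, Vikram:3, Wendy:2. Sum = 13.
n = 8, so closeness = 7/13.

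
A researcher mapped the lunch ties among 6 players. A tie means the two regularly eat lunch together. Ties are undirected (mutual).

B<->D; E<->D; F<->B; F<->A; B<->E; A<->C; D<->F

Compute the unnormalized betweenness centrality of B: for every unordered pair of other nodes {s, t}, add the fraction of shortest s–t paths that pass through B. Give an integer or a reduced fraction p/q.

3/2

Pairs whose geodesics pass through B — C–E: 1/2; A–E: 1/2; E–F: 1/2.
All other pairs contribute 0.
Summing the contributions gives betweenness(B) = 3/2.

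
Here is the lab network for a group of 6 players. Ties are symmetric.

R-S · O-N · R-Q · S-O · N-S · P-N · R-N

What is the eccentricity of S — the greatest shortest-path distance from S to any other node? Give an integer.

Distances from S: N:1, O:1, P:2, Q:2, R:1.
The largest is 2 (to Q and P), so the eccentricity of S is 2.

2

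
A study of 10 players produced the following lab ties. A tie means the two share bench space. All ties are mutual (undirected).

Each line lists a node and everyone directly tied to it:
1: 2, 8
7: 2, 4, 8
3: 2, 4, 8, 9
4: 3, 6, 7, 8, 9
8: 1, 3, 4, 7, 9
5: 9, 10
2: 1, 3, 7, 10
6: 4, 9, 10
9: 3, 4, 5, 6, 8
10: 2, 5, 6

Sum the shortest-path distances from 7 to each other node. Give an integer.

16

Distances from 7: 1:2, 2:1, 3:2, 4:1, 5:3, 6:2, 8:1, 9:2, 10:2.
Sum = 2 + 1 + 2 + 1 + 3 + 2 + 1 + 2 + 2 = 16.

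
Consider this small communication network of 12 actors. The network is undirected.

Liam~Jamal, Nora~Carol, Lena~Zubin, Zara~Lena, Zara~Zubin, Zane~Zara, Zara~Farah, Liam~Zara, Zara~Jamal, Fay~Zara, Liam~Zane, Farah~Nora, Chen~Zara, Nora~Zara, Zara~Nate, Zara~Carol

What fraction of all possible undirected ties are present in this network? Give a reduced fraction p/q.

8/33

There are 16 edges and 12 nodes, so the maximum possible is C(12,2) = 66.
Density = 16/66 = 8/33.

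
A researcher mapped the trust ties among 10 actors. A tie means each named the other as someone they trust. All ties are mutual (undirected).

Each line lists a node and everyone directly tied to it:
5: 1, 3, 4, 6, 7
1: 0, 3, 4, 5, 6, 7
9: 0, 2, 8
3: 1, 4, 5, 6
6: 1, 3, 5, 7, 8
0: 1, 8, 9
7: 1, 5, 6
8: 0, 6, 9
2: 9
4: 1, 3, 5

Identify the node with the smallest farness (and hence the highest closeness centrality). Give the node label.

1

Farness (sum of distances to all others) for each node — 0:15, 1:13, 2:27, 3:17, 4:19, 5:16, 6:14, 7:18, 8:16, 9:19.
The smallest farness is 13, for 1, so 1 has the highest closeness.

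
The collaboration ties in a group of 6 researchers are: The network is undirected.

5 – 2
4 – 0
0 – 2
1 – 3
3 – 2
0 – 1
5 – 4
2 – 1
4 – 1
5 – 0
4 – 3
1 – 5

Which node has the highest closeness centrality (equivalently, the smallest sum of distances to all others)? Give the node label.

1

Farness (sum of distances to all others) for each node — 0:6, 1:5, 2:6, 3:7, 4:6, 5:6.
The smallest farness is 5, for 1, so 1 has the highest closeness.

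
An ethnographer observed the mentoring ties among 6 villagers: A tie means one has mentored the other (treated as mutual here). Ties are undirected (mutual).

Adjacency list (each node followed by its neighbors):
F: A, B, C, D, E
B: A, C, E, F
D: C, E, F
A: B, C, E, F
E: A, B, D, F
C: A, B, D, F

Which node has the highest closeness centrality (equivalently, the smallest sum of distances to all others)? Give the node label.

F

Farness (sum of distances to all others) for each node — A:6, B:6, C:6, D:7, E:6, F:5.
The smallest farness is 5, for F, so F has the highest closeness.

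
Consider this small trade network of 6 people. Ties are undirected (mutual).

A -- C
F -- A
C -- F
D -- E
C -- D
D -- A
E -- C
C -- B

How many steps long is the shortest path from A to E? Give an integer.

One shortest route is A – C – E, which uses 2 edges, and A and E are not directly tied, so nothing shorter exists. So d(A,E) = 2.

2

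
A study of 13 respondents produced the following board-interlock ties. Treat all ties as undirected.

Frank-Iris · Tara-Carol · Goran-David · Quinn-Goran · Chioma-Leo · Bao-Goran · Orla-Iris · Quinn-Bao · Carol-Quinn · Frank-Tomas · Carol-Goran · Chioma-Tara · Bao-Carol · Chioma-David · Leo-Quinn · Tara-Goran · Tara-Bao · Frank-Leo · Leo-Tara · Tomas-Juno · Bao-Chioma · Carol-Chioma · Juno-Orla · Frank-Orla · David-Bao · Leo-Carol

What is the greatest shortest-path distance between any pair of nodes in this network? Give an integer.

5

Eccentricity of each node (its greatest distance to any other): Bao:5, Carol:4, Chioma:4, David:5, Frank:3, Goran:5, Iris:4, Juno:5, Leo:3, Orla:4, Quinn:4, Tara:4, Tomas:4.
The maximum eccentricity is 5, realized for instance by the pair Goran–Juno via Goran – Tara – Leo – Frank – Tomas – Juno. So the diameter is 5.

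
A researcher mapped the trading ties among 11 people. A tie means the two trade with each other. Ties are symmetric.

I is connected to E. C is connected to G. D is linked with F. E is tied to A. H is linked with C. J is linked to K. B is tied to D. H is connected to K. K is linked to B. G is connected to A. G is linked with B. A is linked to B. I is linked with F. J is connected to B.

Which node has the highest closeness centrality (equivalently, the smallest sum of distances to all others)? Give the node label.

B

Farness (sum of distances to all others) for each node — A:19, B:16, C:25, D:21, E:24, F:26, G:19, H:27, I:29, J:23, K:21.
The smallest farness is 16, for B, so B has the highest closeness.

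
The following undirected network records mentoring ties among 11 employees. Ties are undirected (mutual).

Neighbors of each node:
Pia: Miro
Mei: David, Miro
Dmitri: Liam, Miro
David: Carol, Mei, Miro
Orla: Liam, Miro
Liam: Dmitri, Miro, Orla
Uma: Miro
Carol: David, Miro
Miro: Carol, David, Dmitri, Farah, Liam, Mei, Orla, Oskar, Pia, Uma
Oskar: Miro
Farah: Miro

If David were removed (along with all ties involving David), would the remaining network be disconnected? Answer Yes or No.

Even without David, every remaining node can still reach every other (the residual graph is connected), so David is not a cut vertex.

No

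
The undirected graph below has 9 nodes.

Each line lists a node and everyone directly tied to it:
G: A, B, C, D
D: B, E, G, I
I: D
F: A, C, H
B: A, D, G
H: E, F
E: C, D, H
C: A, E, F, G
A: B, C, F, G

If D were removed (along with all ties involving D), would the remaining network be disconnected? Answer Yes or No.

Removing D leaves {A, B, C, E, F, G, and H} with no path to {I}, so the network splits into 2 components. D is a cut vertex.

Yes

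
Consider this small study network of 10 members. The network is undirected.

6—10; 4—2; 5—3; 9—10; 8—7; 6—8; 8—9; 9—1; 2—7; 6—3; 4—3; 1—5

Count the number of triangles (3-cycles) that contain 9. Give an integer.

0

9's neighbors are 1, 8, and 10, but none of them are tied to each other, so no triangle contains 9.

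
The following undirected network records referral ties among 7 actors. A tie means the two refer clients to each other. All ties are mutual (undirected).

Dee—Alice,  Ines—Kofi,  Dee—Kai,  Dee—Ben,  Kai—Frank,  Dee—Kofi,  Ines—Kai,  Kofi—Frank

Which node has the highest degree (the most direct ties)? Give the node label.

Degrees — Alice:1, Ben:1, Dee:4, Frank:2, Ines:2, Kai:3, Kofi:3.
The maximum is 4, attained only by Dee.

Dee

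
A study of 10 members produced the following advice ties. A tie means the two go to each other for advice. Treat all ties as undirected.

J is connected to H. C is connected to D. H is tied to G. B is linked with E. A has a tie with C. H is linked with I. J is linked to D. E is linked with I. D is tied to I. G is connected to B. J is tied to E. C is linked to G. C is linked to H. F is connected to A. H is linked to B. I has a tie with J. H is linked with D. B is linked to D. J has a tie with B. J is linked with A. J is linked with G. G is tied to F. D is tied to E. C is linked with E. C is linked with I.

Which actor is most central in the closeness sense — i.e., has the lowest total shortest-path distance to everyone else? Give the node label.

J

Farness (sum of distances to all others) for each node — A:15, B:13, C:12, D:13, E:14, F:19, G:13, H:12, I:14, J:11.
The smallest farness is 11, for J, so J has the highest closeness.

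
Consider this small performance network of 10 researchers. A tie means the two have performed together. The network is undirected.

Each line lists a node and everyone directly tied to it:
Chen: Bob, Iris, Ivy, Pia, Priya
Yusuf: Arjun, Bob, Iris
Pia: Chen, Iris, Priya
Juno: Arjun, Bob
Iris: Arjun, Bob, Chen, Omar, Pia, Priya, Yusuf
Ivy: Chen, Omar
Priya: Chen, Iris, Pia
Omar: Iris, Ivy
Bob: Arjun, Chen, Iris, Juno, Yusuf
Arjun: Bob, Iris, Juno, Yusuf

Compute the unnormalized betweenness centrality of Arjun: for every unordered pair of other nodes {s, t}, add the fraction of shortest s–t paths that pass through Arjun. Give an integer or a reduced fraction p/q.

Pairs whose geodesics pass through Arjun — Juno–Priya: 1/3; Juno–Omar: 1/2; Juno–Pia: 1/3; Juno–Iris: 1/2; Juno–Yusuf: 1/2.
All other pairs contribute 0.
Summing the contributions gives betweenness(Arjun) = 13/6.

13/6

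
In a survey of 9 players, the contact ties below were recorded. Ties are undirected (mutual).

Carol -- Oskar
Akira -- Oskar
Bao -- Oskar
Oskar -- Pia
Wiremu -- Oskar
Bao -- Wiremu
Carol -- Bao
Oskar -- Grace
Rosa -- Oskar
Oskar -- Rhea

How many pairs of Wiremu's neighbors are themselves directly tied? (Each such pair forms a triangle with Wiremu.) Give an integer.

1

Wiremu's neighbors: Bao and Oskar.
Neighbor pairs that are themselves tied: Wiremu–Bao–Oskar. Each forms one triangle with Wiremu, for 1 in total.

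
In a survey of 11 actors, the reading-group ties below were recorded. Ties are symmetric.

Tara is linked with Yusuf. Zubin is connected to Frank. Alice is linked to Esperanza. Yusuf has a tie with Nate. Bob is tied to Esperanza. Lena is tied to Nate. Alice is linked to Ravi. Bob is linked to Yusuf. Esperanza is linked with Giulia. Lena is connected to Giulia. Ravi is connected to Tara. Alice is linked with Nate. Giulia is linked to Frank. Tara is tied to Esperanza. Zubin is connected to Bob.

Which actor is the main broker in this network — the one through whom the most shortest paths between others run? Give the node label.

Esperanza

Unnormalized betweenness of each node: Alice:31/6, Bob:47/6, Esperanza:27/2, Frank:2, Giulia:9, Lena:7/3, Nate:16/3, Ravi:1/2, Tara:14/3, Yusuf:17/3, Zubin:2.
Esperanza has the largest value, 27/2, making it the main broker — the node through which the most shortest paths run.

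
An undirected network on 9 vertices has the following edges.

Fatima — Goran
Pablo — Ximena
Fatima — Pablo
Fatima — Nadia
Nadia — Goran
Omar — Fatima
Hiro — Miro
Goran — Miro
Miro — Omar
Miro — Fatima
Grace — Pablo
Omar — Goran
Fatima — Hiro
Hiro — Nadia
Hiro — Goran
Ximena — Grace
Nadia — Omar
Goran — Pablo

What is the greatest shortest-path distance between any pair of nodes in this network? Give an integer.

Eccentricity of each node (its greatest distance to any other): Fatima:2, Goran:2, Grace:3, Hiro:3, Miro:3, Nadia:3, Omar:3, Pablo:2, Ximena:3.
The maximum eccentricity is 3, realized for instance by the pair Hiro–Grace via Hiro – Fatima – Pablo – Grace. So the diameter is 3.

3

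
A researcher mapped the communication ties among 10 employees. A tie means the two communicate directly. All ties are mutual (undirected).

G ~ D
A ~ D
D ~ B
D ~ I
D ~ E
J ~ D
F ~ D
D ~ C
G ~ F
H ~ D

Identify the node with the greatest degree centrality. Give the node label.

D

Degrees — A:1, B:1, C:1, D:9, E:1, F:2, G:2, H:1, I:1, J:1.
The maximum is 9, attained only by D.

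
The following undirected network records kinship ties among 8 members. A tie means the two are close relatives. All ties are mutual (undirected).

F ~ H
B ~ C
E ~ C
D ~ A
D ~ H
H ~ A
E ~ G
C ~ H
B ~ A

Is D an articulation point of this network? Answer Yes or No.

No

Even without D, every remaining node can still reach every other (the residual graph is connected), so D is not a cut vertex.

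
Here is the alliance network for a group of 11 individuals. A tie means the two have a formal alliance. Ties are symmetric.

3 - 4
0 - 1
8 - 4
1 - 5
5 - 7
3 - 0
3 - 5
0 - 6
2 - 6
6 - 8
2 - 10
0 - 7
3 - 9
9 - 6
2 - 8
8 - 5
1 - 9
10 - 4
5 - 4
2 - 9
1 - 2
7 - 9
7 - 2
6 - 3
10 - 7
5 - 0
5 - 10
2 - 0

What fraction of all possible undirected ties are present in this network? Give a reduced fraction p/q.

There are 28 edges and 11 nodes, so the maximum possible is C(11,2) = 55.
Density = 28/55.

28/55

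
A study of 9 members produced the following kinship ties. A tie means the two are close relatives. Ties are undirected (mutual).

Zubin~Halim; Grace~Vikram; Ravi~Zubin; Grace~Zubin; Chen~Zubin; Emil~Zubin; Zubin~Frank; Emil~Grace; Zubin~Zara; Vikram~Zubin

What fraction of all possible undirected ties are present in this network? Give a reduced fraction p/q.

There are 10 edges and 9 nodes, so the maximum possible is C(9,2) = 36.
Density = 10/36 = 5/18.

5/18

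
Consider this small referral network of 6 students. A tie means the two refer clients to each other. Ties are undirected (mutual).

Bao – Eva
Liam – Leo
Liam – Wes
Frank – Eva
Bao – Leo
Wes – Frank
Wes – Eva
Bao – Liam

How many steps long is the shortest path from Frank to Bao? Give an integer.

One shortest route is Frank – Eva – Bao, which uses 2 edges, and Frank and Bao are not directly tied, so nothing shorter exists. So d(Frank,Bao) = 2.

2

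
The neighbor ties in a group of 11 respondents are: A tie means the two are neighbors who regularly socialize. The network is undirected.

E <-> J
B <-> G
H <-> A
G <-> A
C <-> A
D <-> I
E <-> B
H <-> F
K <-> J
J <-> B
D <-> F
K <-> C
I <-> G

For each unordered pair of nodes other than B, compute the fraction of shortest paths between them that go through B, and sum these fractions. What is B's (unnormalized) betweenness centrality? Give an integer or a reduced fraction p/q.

12

Pairs whose geodesics pass through B — J–G: 1; J–I: 1; J–D: 1; J–F: 2/3; J–H: 1/2; J–A: 1/2; E–G: 1; E–I: 1; E–D: 1; E–F: 2/2; E–H: 1; E–A: 1; G–K: 1/2; I–K: 1/2 … (+1 more pairs).
All other pairs contribute 0.
Summing the contributions gives betweenness(B) = 12.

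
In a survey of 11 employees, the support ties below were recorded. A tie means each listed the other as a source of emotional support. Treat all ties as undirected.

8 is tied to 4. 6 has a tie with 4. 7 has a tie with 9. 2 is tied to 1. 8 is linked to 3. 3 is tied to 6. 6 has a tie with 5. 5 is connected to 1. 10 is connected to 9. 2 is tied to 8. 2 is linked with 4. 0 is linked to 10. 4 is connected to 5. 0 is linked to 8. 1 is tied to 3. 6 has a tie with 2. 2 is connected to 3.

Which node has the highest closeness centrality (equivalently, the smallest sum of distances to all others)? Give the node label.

Farness (sum of distances to all others) for each node — 0:22, 1:27, 2:21, 3:22, 4:22, 5:27, 6:26, 7:43, 8:19, 9:34, 10:27.
The smallest farness is 19, for 8, so 8 has the highest closeness.

8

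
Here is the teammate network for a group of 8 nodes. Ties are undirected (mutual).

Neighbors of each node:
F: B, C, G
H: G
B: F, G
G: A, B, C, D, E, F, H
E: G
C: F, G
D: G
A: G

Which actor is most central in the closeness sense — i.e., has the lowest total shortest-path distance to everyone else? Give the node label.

Farness (sum of distances to all others) for each node — A:13, B:12, C:12, D:13, E:13, F:11, G:7, H:13.
The smallest farness is 7, for G, so G has the highest closeness.

G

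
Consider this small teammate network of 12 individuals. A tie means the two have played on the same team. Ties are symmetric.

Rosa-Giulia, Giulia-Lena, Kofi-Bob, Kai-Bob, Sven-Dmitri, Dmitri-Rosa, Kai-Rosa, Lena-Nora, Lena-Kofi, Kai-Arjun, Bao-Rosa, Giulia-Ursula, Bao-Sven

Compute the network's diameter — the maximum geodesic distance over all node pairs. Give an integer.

Eccentricity of each node (its greatest distance to any other): Arjun:5, Bao:4, Bob:4, Dmitri:4, Giulia:3, Kai:4, Kofi:5, Lena:4, Nora:5, Rosa:3, Sven:5, Ursula:4.
The maximum eccentricity is 5, realized for instance by the pair Arjun–Nora via Arjun – Kai – Rosa – Giulia – Lena – Nora. So the diameter is 5.

5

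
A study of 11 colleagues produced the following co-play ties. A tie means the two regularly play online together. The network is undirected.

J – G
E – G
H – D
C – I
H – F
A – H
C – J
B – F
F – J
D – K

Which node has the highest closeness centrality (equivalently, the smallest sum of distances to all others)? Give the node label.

F

Farness (sum of distances to all others) for each node — A:32, B:29, C:28, D:30, E:37, F:20, G:28, H:23, I:37, J:21, K:39.
The smallest farness is 20, for F, so F has the highest closeness.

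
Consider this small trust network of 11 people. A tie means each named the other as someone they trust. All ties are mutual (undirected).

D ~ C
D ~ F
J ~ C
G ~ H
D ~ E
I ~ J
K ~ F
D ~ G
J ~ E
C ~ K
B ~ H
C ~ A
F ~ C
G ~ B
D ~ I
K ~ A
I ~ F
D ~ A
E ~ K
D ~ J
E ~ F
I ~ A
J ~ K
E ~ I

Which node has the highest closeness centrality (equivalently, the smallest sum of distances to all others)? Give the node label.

D

Farness (sum of distances to all others) for each node — A:18, B:26, C:17, D:13, E:17, F:17, G:18, H:26, I:17, J:17, K:20.
The smallest farness is 13, for D, so D has the highest closeness.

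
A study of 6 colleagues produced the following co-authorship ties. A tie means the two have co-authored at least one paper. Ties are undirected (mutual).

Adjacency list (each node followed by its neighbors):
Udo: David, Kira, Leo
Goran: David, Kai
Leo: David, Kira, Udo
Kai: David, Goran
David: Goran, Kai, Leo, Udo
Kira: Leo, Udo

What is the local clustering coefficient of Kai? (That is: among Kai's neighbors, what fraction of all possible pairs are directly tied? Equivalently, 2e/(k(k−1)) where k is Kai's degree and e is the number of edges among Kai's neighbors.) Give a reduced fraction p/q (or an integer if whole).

Kai's neighbors: David and Goran (k = 2).
Possible neighbor pairs: C(2,2) = 1. Edges among them: David–Goran → e = 1.
Clustering(Kai) = 1/1.

1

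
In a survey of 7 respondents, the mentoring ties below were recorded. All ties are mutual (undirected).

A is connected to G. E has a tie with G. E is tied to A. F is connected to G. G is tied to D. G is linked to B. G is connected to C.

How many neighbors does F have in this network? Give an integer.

1

F is directly tied to G. That is 1 neighbor, so the degree of F is 1.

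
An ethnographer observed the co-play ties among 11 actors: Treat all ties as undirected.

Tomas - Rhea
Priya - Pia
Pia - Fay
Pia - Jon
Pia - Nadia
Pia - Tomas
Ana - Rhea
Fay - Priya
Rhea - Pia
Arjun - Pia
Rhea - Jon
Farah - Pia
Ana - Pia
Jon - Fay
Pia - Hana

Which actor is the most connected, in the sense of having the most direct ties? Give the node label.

Degrees — Ana:2, Arjun:1, Farah:1, Fay:3, Hana:1, Jon:3, Nadia:1, Pia:10, Priya:2, Rhea:4, Tomas:2.
The maximum is 10, attained only by Pia.

Pia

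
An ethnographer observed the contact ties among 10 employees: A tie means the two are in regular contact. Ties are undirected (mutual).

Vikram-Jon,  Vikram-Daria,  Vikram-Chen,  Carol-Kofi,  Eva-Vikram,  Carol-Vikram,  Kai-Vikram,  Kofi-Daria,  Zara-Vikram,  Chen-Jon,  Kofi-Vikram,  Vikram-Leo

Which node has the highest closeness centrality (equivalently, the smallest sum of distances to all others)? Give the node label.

Farness (sum of distances to all others) for each node — Carol:16, Chen:16, Daria:16, Eva:17, Jon:16, Kai:17, Kofi:15, Leo:17, Vikram:9, Zara:17.
The smallest farness is 9, for Vikram, so Vikram has the highest closeness.

Vikram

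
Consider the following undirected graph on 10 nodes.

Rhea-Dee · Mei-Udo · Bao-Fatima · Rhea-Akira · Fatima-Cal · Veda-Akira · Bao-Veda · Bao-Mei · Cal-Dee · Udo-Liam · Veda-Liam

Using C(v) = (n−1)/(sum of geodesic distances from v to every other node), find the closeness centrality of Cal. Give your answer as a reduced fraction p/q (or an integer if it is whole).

Distances from Cal: Akira:3, Bao:2, Dee:1, Fatima:1, Liam:4, Mei:3, Rhea:2, Udo:4, Veda:3. Sum = 23.
n = 10, so closeness = 9/23.

9/23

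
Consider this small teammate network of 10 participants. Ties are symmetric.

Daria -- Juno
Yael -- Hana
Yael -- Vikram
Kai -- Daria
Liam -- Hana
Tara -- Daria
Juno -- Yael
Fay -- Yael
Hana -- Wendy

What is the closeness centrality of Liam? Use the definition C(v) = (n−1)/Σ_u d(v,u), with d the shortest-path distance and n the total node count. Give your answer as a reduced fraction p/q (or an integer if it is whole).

9/28

Distances from Liam: Daria:4, Fay:3, Hana:1, Juno:3, Kai:5, Tara:5, Vikram:3, Wendy:2, Yael:2. Sum = 28.
n = 10, so closeness = 9/28.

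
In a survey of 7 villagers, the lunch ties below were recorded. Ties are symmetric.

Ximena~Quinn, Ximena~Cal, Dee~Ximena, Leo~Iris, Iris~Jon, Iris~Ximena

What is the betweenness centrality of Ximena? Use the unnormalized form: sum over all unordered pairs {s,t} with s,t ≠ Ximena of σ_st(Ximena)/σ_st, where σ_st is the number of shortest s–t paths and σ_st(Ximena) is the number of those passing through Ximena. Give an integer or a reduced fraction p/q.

12

Pairs whose geodesics pass through Ximena — Leo–Dee: 1; Leo–Quinn: 1; Leo–Cal: 1; Dee–Jon: 1; Dee–Iris: 1; Dee–Quinn: 1; Dee–Cal: 1; Jon–Quinn: 1; Jon–Cal: 1; Iris–Quinn: 1; Iris–Cal: 1; Quinn–Cal: 1.
All other pairs contribute 0.
Summing the contributions gives betweenness(Ximena) = 12.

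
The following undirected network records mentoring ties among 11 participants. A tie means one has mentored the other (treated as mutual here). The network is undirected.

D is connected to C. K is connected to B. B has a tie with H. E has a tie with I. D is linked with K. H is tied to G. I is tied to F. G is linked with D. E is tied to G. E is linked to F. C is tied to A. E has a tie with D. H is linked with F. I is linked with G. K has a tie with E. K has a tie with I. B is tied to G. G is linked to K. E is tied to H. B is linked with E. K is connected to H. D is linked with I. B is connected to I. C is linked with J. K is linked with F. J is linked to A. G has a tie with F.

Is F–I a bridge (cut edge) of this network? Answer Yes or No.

Even without that edge, F still reaches I via F – G – I, so the network stays connected. Not a bridge.

No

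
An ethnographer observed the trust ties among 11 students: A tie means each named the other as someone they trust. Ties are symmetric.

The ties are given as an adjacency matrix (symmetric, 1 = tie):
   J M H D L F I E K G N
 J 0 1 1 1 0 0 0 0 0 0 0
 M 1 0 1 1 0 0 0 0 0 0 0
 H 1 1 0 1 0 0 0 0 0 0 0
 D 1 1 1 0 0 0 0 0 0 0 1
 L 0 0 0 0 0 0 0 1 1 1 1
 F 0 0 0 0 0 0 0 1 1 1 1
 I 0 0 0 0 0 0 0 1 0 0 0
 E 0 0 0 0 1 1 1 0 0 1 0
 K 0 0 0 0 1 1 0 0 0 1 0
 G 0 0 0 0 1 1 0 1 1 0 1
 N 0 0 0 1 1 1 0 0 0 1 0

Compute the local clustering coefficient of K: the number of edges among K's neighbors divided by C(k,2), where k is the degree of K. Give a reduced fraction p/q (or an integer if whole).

K's neighbors: F, G, and L (k = 3).
Possible neighbor pairs: C(3,2) = 3. Edges among them: F–G, G–L → e = 2.
Clustering(K) = 2/3.

2/3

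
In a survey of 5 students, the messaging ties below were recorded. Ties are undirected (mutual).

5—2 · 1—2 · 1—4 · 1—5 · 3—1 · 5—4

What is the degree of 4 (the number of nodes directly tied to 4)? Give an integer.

4 is directly tied to 1 and 5. That is 2 neighbors, so the degree of 4 is 2.

2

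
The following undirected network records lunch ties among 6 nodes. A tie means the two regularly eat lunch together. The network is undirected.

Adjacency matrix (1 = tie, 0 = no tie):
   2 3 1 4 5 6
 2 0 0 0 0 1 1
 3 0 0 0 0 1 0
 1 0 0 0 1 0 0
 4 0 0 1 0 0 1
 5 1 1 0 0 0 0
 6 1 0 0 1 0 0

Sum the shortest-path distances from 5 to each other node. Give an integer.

Distances from 5: 1:4, 2:1, 3:1, 4:3, 6:2.
Sum = 4 + 1 + 1 + 3 + 2 = 11.

11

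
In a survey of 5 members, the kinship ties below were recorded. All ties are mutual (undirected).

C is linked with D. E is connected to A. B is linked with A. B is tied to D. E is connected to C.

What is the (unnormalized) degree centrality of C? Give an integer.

C is directly tied to D and E. That is 2 neighbors, so the degree of C is 2.

2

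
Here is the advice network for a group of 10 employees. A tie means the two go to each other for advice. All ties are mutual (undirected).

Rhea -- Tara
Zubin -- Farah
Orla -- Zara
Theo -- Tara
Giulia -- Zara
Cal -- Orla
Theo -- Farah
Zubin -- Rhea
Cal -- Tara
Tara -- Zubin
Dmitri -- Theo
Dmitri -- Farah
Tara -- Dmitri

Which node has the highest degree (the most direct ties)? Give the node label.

Tara

Degrees — Cal:2, Dmitri:3, Farah:3, Giulia:1, Orla:2, Rhea:2, Tara:5, Theo:3, Zara:2, Zubin:3.
The maximum is 5, attained only by Tara.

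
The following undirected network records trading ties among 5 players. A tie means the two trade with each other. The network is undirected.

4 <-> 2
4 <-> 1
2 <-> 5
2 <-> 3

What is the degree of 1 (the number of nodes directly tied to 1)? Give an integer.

1 is directly tied to 4. That is 1 neighbor, so the degree of 1 is 1.

1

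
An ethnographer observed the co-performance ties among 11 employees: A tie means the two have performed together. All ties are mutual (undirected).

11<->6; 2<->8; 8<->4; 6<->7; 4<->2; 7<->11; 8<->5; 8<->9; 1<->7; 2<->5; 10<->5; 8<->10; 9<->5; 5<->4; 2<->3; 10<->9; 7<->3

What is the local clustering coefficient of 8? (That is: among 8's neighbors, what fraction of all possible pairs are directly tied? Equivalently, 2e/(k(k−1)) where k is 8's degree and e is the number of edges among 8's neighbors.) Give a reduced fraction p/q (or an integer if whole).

8's neighbors: 2, 4, 5, 9, and 10 (k = 5).
Possible neighbor pairs: C(5,2) = 10. Edges among them: 2–4, 2–5, 4–5, 5–9, 5–10, 9–10 → e = 6.
Clustering(8) = 6/10 = 3/5.

3/5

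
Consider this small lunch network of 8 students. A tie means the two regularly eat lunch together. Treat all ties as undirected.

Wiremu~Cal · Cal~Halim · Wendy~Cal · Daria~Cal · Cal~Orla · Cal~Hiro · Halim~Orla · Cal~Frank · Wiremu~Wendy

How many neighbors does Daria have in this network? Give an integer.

1

Daria is directly tied to Cal. That is 1 neighbor, so the degree of Daria is 1.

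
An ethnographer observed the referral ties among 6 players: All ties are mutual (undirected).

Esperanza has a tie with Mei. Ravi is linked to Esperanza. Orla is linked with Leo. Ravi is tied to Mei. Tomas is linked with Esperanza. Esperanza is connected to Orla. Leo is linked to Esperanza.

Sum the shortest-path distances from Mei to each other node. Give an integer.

Distances from Mei: Esperanza:1, Leo:2, Orla:2, Ravi:1, Tomas:2.
Sum = 1 + 2 + 2 + 1 + 2 = 8.

8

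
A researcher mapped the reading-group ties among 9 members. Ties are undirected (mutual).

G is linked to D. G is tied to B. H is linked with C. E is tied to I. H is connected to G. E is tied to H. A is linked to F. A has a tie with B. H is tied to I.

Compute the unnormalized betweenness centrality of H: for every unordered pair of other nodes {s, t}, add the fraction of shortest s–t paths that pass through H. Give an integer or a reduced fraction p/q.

Pairs whose geodesics pass through H — G–I: 1; G–E: 1; G–C: 1; D–I: 1; D–E: 1; D–C: 1; I–F: 1; I–C: 1; I–A: 1; I–B: 1; F–E: 1; F–C: 1; E–C: 1; E–A: 1 … (+3 more pairs).
All other pairs contribute 0.
Summing the contributions gives betweenness(H) = 17.

17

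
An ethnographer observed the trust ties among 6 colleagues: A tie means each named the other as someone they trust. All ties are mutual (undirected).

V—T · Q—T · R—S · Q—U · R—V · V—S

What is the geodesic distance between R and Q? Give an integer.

One shortest route is R – V – T – Q, which uses 3 edges, and at distance 2 from R we only reach {T}, which does not include Q. So d(R,Q) = 3.

3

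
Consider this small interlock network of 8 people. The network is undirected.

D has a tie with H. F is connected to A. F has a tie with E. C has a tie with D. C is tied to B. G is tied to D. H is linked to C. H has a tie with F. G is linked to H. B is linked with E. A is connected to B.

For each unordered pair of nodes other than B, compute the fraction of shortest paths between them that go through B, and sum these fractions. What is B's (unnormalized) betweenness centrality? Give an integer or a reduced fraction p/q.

Pairs whose geodesics pass through B — D–E: 1/2; D–A: 1/2; C–E: 1; C–A: 1; E–A: 1/2.
All other pairs contribute 0.
Summing the contributions gives betweenness(B) = 7/2.

7/2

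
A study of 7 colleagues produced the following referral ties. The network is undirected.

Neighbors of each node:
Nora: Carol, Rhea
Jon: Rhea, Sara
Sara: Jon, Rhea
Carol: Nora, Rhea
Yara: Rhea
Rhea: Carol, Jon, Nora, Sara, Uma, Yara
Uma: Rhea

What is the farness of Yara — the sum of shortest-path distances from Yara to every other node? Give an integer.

11

Distances from Yara: Carol:2, Jon:2, Nora:2, Rhea:1, Sara:2, Uma:2.
Sum = 2 + 2 + 2 + 1 + 2 + 2 = 11.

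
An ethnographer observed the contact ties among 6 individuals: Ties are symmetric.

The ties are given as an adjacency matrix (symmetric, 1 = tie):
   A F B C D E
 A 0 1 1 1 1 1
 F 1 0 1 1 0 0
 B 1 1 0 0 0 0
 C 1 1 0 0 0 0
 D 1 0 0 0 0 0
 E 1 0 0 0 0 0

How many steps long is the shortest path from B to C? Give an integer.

One shortest route is B – A – C, which uses 2 edges, and B and C are not directly tied, so nothing shorter exists. So d(B,C) = 2.

2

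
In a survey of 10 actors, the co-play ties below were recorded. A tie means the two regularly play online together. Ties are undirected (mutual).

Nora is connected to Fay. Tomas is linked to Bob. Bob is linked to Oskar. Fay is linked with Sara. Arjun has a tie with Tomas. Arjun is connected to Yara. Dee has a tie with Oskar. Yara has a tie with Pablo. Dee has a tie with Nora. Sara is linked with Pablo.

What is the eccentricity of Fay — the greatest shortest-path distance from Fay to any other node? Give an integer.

5

Distances from Fay: Arjun:4, Bob:4, Dee:2, Nora:1, Oskar:3, Pablo:2, Sara:1, Tomas:5, Yara:3.
The largest is 5 (to Tomas), so the eccentricity of Fay is 5.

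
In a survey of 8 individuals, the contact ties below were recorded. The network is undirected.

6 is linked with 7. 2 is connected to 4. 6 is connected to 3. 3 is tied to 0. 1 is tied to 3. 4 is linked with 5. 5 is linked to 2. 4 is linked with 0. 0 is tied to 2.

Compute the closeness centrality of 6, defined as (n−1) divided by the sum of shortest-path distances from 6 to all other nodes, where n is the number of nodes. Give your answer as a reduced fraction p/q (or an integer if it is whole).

Distances from 6: 0:2, 1:2, 2:3, 3:1, 4:3, 5:4, 7:1. Sum = 16.
n = 8, so closeness = 7/16.

7/16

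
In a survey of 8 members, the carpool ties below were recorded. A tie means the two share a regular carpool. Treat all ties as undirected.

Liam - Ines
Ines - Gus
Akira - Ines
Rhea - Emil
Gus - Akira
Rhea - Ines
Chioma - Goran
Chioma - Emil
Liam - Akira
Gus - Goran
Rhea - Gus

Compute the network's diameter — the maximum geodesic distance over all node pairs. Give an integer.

4

Eccentricity of each node (its greatest distance to any other): Akira:3, Chioma:4, Emil:3, Goran:3, Gus:2, Ines:3, Liam:4, Rhea:2.
The maximum eccentricity is 4, realized for instance by the pair Liam–Chioma via Liam – Ines – Rhea – Emil – Chioma. So the diameter is 4.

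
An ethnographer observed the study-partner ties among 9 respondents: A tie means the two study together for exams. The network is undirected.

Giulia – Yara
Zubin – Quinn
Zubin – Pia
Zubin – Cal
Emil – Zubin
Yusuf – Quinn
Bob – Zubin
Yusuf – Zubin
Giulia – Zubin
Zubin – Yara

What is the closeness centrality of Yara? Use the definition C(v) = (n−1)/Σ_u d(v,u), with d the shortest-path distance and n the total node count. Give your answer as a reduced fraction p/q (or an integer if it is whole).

4/7

Distances from Yara: Bob:2, Cal:2, Emil:2, Giulia:1, Pia:2, Quinn:2, Yusuf:2, Zubin:1. Sum = 14.
n = 9, so closeness = 8/14 = 4/7.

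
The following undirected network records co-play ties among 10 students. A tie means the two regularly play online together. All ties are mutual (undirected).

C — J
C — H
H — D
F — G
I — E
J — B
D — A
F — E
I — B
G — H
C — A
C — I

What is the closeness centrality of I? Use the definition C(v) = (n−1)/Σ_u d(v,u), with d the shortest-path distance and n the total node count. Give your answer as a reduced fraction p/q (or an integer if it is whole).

Distances from I: A:2, B:1, C:1, D:3, E:1, F:2, G:3, H:2, J:2. Sum = 17.
n = 10, so closeness = 9/17.

9/17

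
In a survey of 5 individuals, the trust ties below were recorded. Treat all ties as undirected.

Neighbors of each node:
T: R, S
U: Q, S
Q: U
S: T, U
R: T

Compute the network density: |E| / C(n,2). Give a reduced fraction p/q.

2/5

There are 4 edges and 5 nodes, so the maximum possible is C(5,2) = 10.
Density = 4/10 = 2/5.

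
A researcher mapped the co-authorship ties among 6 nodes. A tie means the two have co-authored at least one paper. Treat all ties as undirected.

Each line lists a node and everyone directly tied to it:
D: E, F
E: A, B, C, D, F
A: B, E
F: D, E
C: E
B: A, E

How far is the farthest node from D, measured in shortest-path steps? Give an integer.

2

Distances from D: A:2, B:2, C:2, E:1, F:1.
The largest is 2 (to A, B, and C), so the eccentricity of D is 2.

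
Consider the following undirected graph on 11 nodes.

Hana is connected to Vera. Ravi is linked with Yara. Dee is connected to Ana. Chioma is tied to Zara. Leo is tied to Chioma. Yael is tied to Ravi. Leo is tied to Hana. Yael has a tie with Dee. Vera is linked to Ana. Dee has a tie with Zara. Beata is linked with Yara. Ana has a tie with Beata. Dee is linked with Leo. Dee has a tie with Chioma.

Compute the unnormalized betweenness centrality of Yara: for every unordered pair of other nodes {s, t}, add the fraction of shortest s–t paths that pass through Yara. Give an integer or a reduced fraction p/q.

5/2

Pairs whose geodesics pass through Yara — Vera–Ravi: 1/2; Ana–Ravi: 1/2; Beata–Ravi: 1; Beata–Yael: 1/2.
All other pairs contribute 0.
Summing the contributions gives betweenness(Yara) = 5/2.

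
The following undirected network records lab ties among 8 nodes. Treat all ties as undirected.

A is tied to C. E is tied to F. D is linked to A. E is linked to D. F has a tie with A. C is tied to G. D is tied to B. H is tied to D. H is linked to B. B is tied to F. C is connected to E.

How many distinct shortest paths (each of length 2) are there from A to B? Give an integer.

The shortest distance is 2. The length-2 paths are: A–F–B; A–D–B.
That gives 2 distinct shortest paths.

2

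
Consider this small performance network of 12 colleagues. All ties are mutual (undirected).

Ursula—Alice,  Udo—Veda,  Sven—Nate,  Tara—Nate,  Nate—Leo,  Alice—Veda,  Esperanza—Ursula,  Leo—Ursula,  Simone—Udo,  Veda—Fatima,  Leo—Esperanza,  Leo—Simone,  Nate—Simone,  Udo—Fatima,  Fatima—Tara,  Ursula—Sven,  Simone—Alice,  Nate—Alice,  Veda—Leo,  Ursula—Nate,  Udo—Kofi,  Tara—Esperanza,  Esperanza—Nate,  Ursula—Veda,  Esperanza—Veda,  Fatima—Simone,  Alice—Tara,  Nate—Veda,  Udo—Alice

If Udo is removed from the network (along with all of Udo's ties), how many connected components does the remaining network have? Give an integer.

Without Udo, the remaining ties split the others into: {Alice, Esperanza, Fatima, Leo, Nate, Simone, Sven, Tara, Ursula, Veda}; {Kofi}.
That's 2 separate components.

2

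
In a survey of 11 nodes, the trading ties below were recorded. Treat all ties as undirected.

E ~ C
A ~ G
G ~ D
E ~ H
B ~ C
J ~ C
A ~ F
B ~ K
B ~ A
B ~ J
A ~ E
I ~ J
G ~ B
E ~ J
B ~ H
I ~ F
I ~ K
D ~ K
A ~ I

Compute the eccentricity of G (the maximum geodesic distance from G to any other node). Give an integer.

Distances from G: A:1, B:1, C:2, D:1, E:2, F:2, H:2, I:2, J:2, K:2.
The largest is 2 (to K, J, C, H, I, F, and E), so the eccentricity of G is 2.

2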